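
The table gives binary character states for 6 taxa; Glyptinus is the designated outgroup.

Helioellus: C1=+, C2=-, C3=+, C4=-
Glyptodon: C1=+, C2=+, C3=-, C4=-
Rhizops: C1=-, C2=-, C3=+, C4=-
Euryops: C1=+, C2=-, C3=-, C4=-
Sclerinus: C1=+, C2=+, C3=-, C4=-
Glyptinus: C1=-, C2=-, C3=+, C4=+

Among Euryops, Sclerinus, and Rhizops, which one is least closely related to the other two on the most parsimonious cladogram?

Character polarity is set by the outgroup: the derived state is whichever differs from the outgroup's state, so for C3, C4 the derived state is '-', and for the remaining characters it is '+'.
Only Euryops, Glyptodon, Helioellus, and Sclerinus show the derived state '+' for C1, supporting them as a clade.
C2 (derived state '+') is shared by Glyptodon and Sclerinus — a synapomorphy uniting that clade.
C3: derived state '-' in Euryops, Glyptodon, and Sclerinus only — synapomorphy for {Euryops, Glyptodon, Sclerinus}.
All ingroup taxa share the derived state '-' for C4; it defines the ingroup but does not resolve relationships within it.
Most parsimonious ingroup topology: ((Helioellus,((Sclerinus,Glyptodon),Euryops)),Rhizops).
Euryops and Sclerinus share a more recent common ancestor with each other than either does with Rhizops, so Rhizops is the least closely related of the three.

Rhizops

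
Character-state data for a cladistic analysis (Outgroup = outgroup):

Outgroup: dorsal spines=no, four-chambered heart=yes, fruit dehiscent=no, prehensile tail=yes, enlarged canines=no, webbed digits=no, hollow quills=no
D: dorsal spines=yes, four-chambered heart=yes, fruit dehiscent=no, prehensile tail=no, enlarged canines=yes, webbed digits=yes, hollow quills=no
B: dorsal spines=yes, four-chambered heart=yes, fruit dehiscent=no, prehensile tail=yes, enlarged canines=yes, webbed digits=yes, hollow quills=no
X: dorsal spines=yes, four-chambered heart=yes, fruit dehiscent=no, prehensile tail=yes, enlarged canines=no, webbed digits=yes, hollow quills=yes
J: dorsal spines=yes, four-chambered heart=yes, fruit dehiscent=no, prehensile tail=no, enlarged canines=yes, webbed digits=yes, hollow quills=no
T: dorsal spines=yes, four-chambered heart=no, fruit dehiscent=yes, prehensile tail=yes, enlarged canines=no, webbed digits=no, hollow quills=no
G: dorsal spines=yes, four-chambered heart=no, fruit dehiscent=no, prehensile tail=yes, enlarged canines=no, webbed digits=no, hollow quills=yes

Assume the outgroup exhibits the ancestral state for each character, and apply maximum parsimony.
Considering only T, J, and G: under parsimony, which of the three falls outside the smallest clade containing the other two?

Character polarity is set by the outgroup: the derived state is whichever differs from the outgroup's state, so for four-chambered heart, prehensile tail the derived state is 'no', and for the remaining characters it is 'yes'.
dorsal spines (derived state 'yes') is shared by all ingroup taxa — unites the whole ingroup.
four-chambered heart: derived state 'no' in G and T only — synapomorphy for {G, T}.
fruit dehiscent (derived state 'yes') is unique to T (autapomorphy; uninformative for grouping).
prehensile tail: derived state 'no' in D and J only — synapomorphy for {D, J}.
enlarged canines: derived state 'yes' in B, D, and J only — synapomorphy for {B, D, J}.
webbed digits (derived state 'yes') is shared by B, D, J, and X — a synapomorphy uniting that clade.
hollow quills groups G and X, which is incompatible with the clades supported by the remaining characters; treating it as convergent (homoplasy) costs fewer steps than any alternative tree.
Most parsimonious ingroup topology: ((((D,J),B),X),(T,G)).
T and G share a more recent common ancestor with each other than either does with J, so J is the least closely related of the three.

J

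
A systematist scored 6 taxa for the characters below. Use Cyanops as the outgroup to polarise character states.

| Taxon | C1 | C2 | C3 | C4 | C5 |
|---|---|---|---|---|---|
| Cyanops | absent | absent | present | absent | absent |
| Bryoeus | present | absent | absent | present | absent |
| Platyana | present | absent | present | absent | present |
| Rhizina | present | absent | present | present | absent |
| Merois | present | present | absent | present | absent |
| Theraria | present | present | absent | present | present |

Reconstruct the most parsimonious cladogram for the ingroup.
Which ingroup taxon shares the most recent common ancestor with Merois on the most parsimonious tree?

Character polarity is set by the outgroup: the derived state is whichever differs from the outgroup's state, so for C3 the derived state is 'absent', and for the remaining characters it is 'present'.
All ingroup taxa share the derived state 'present' for C1; it defines the ingroup but does not resolve relationships within it.
C2: derived state 'present' in Merois and Theraria only — synapomorphy for {Merois, Theraria}.
Only Bryoeus, Merois, and Theraria show the derived state 'absent' for C3, supporting them as a clade.
C4: derived state 'present' in Bryoeus, Merois, Rhizina, and Theraria only — synapomorphy for {Bryoeus, Merois, Rhizina, Theraria}.
C5 groups Platyana and Theraria, which is incompatible with the clades supported by the remaining characters; treating it as convergent (homoplasy) costs fewer steps than any alternative tree.
Most parsimonious ingroup topology: (((Bryoeus,(Merois,Theraria)),Rhizina),Platyana).
Merois and Theraria form a cherry on this tree, so they are sister taxa.

Theraria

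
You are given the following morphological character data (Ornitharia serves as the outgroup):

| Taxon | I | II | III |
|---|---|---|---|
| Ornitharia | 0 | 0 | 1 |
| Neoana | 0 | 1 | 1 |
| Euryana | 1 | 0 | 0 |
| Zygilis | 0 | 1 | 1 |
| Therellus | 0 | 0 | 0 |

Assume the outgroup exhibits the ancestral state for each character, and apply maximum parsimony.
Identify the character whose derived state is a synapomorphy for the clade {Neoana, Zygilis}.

Character polarity is set by the outgroup: the derived state is whichever differs from the outgroup's state, so for III the derived state is '0', and for the remaining characters it is '1'.
I: derived state '1' in Euryana only — an autapomorphy, so it tells us nothing about relationships among taxa.
II: derived state '1' in Neoana and Zygilis only — synapomorphy for {Neoana, Zygilis}.
III: derived state '0' in Euryana and Therellus only — synapomorphy for {Euryana, Therellus}.
Most parsimonious ingroup topology: ((Neoana,Zygilis),(Euryana,Therellus)).
The clade {Neoana, Zygilis} is supported by II: its derived state '1' occurs in exactly those taxa and in no other taxon (including the outgroup).

II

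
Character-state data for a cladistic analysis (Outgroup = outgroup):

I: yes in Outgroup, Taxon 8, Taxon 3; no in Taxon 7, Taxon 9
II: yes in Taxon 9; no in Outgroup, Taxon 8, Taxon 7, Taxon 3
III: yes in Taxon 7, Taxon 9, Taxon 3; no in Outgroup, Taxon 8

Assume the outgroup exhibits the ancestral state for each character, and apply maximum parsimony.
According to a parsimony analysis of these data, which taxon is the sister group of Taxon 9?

Character polarity is set by the outgroup: the derived state is whichever differs from the outgroup's state, so for I the derived state is 'no', and for the remaining characters it is 'yes'.
I (derived state 'no') is shared by Taxon 7 and Taxon 9 — a synapomorphy uniting that clade.
II (derived state 'yes') is unique to Taxon 9 (autapomorphy; uninformative for grouping).
Only Taxon 3, Taxon 7, and Taxon 9 show the derived state 'yes' for III, supporting them as a clade.
Most parsimonious ingroup topology: (Taxon 8,((Taxon 7,Taxon 9),Taxon 3)).
Taxon 9 and Taxon 7 form a cherry on this tree, so they are sister taxa.

Taxon 7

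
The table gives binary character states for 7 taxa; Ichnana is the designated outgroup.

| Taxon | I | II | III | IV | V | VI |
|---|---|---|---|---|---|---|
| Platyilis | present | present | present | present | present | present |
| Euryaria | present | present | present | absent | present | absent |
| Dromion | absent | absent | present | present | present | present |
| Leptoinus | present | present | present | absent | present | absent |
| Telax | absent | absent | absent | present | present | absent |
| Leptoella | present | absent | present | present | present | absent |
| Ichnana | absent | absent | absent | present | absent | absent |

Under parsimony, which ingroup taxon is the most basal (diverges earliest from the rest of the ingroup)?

Telax

Character polarity is set by the outgroup: the derived state is whichever differs from the outgroup's state, so for IV the derived state is 'absent', and for the remaining characters it is 'present'.
I: derived state 'present' in Euryaria, Leptoella, Leptoinus, and Platyilis only — synapomorphy for {Euryaria, Leptoella, Leptoinus, Platyilis}.
II: derived state 'present' in Euryaria, Leptoinus, and Platyilis only — synapomorphy for {Euryaria, Leptoinus, Platyilis}.
III: derived state 'present' in Dromion, Euryaria, Leptoella, Leptoinus, and Platyilis only — synapomorphy for {Dromion, Euryaria, Leptoella, Leptoinus, Platyilis}.
IV: derived state 'absent' in Euryaria and Leptoinus only — synapomorphy for {Euryaria, Leptoinus}.
V (derived state 'present') is shared by all ingroup taxa — unites the whole ingroup.
VI groups Dromion and Platyilis, which is incompatible with the clades supported by the remaining characters; treating it as convergent (homoplasy) costs fewer steps than any alternative tree.
Most parsimonious ingroup topology: (Telax,((((Leptoinus,Euryaria),Platyilis),Leptoella),Dromion)).
Telax is sister to the clade containing all other ingroup taxa, so it is the earliest-diverging (most basal) ingroup lineage.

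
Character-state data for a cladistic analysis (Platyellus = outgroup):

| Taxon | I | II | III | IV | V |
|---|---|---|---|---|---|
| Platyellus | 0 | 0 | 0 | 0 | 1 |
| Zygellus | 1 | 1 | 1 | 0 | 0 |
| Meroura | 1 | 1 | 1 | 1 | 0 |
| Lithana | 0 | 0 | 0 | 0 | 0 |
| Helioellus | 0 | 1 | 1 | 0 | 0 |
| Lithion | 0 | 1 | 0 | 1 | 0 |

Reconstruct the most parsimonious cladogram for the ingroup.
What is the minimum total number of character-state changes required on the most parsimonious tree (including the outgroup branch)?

6

Character polarity is set by the outgroup: the derived state is whichever differs from the outgroup's state, so for V the derived state is '0', and for the remaining characters it is '1'.
I (derived state '1') is shared by Meroura and Zygellus — a synapomorphy uniting that clade.
II (derived state '1') is shared by Helioellus, Lithion, Meroura, and Zygellus — a synapomorphy uniting that clade.
III: derived state '1' in Helioellus, Meroura, and Zygellus only — synapomorphy for {Helioellus, Meroura, Zygellus}.
IV (state '1') occurs in Lithion and Meroura but conflicts with the nesting implied by the other characters — most parsimoniously interpreted as homoplasy.
V (derived state '0') is shared by all ingroup taxa — unites the whole ingroup.
Most parsimonious ingroup topology: ((((Zygellus,Meroura),Helioellus),Lithion),Lithana).
Changes per character on this tree: I: 1; II: 1; III: 1; IV: 2; V: 1.
Total = 6.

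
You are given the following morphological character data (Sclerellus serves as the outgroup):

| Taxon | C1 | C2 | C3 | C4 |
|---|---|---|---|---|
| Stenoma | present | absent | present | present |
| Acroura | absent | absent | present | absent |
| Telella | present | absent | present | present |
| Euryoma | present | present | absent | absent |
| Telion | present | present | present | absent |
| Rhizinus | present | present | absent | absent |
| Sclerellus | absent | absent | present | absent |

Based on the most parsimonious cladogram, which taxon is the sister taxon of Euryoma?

Character polarity is set by the outgroup: the derived state is whichever differs from the outgroup's state, so for C3 the derived state is 'absent', and for the remaining characters it is 'present'.
C1: derived state 'present' in Euryoma, Rhizinus, Stenoma, Telella, and Telion only — synapomorphy for {Euryoma, Rhizinus, Stenoma, Telella, Telion}.
C2: derived state 'present' in Euryoma, Rhizinus, and Telion only — synapomorphy for {Euryoma, Rhizinus, Telion}.
Only Euryoma and Rhizinus show the derived state 'absent' for C3, supporting them as a clade.
C4: derived state 'present' in Stenoma and Telella only — synapomorphy for {Stenoma, Telella}.
Most parsimonious ingroup topology: (Acroura,(((Rhizinus,Euryoma),Telion),(Telella,Stenoma))).
Euryoma and Rhizinus form a cherry on this tree, so they are sister taxa.

Rhizinus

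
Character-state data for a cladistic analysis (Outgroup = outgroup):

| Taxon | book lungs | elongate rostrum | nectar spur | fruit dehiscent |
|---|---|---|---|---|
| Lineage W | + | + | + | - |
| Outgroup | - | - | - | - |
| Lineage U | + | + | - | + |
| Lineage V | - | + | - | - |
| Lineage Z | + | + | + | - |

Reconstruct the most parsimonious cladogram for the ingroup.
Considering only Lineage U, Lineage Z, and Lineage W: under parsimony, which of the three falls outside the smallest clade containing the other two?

The outgroup has state '-' for every character, so '+' is the derived state throughout.
Only Lineage U, Lineage W, and Lineage Z show the derived state '+' for book lungs, supporting them as a clade.
All ingroup taxa share the derived state '+' for elongate rostrum; it defines the ingroup but does not resolve relationships within it.
nectar spur: derived state '+' in Lineage W and Lineage Z only — synapomorphy for {Lineage W, Lineage Z}.
fruit dehiscent (derived state '+') is unique to Lineage U (autapomorphy; uninformative for grouping).
Most parsimonious ingroup topology: (Lineage V,(Lineage U,(Lineage W,Lineage Z))).
Lineage W and Lineage Z share a more recent common ancestor with each other than either does with Lineage U, so Lineage U is the least closely related of the three.

Lineage U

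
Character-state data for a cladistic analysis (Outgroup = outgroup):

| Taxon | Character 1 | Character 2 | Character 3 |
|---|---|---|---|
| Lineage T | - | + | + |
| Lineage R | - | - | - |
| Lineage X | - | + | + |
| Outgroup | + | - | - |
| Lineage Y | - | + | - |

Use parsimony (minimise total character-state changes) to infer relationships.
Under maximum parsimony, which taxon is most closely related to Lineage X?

Lineage T

Character polarity is set by the outgroup: the derived state is whichever differs from the outgroup's state, so for Character 1 the derived state is '-', and for the remaining characters it is '+'.
All ingroup taxa share the derived state '-' for Character 1; it defines the ingroup but does not resolve relationships within it.
Character 2 (derived state '+') is shared by Lineage T, Lineage X, and Lineage Y — a synapomorphy uniting that clade.
Character 3: derived state '+' in Lineage T and Lineage X only — synapomorphy for {Lineage T, Lineage X}.
Most parsimonious ingroup topology: ((Lineage Y,(Lineage X,Lineage T)),Lineage R).
Lineage X and Lineage T form a cherry on this tree, so they are sister taxa.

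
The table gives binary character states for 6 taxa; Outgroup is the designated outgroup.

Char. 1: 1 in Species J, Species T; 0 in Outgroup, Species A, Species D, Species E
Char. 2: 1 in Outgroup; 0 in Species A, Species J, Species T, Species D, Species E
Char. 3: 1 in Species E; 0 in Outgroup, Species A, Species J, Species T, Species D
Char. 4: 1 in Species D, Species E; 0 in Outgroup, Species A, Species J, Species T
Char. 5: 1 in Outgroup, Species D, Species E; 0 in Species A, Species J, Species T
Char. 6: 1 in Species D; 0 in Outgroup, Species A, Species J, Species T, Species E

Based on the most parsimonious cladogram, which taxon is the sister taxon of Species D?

Species E

Character polarity is set by the outgroup: the derived state is whichever differs from the outgroup's state, so for Char. 2, Char. 5 the derived state is '0', and for the remaining characters it is '1'.
Char. 1: derived state '1' in Species J and Species T only — synapomorphy for {Species J, Species T}.
Char. 2 (derived state '0') is shared by all ingroup taxa — unites the whole ingroup.
Char. 3 (derived state '1') is unique to Species E (autapomorphy; uninformative for grouping).
Char. 4 (derived state '1') is shared by Species D and Species E — a synapomorphy uniting that clade.
Only Species A, Species J, and Species T show the derived state '0' for Char. 5, supporting them as a clade.
Char. 6: derived state '1' in Species D only — an autapomorphy, so it tells us nothing about relationships among taxa.
Most parsimonious ingroup topology: ((Species A,(Species J,Species T)),(Species D,Species E)).
Species D and Species E form a cherry on this tree, so they are sister taxa.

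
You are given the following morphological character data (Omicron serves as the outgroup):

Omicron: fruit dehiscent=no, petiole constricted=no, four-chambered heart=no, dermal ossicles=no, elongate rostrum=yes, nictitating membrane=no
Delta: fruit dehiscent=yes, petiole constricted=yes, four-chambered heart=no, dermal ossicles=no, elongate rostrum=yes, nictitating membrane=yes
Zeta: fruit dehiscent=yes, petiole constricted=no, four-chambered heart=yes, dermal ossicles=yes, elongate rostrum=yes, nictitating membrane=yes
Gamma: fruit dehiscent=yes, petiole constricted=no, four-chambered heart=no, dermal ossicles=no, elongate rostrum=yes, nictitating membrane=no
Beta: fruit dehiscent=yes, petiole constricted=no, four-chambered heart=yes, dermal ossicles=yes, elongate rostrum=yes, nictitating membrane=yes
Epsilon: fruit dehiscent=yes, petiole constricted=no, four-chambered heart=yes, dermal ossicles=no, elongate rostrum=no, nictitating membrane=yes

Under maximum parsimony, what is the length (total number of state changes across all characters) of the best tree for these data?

6

Character polarity is set by the outgroup: the derived state is whichever differs from the outgroup's state, so for elongate rostrum the derived state is 'no', and for the remaining characters it is 'yes'.
fruit dehiscent (derived state 'yes') is shared by all ingroup taxa — unites the whole ingroup.
petiole constricted: derived state 'yes' in Delta only — an autapomorphy, so it tells us nothing about relationships among taxa.
four-chambered heart: derived state 'yes' in Beta, Epsilon, and Zeta only — synapomorphy for {Beta, Epsilon, Zeta}.
dermal ossicles: derived state 'yes' in Beta and Zeta only — synapomorphy for {Beta, Zeta}.
elongate rostrum (derived state 'no') is unique to Epsilon (autapomorphy; uninformative for grouping).
nictitating membrane (derived state 'yes') is shared by Beta, Delta, Epsilon, and Zeta — a synapomorphy uniting that clade.
Most parsimonious ingroup topology: (((Epsilon,(Zeta,Beta)),Delta),Gamma).
Changes per character on this tree: fruit dehiscent: 1; petiole constricted: 1; four-chambered heart: 1; dermal ossicles: 1; elongate rostrum: 1; nictitating membrane: 1.
Total = 6.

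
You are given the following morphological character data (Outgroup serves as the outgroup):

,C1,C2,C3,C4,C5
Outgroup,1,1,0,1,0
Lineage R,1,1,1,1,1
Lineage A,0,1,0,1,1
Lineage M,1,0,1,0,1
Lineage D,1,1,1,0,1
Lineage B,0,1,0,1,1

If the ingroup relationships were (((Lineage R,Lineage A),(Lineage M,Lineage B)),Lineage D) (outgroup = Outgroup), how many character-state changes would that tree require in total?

9

Map each character onto (((Lineage R,Lineage A),(Lineage M,Lineage B)),Lineage D) (rooted by Outgroup) and count the minimum state changes it requires (Fitch parsimony):
C1: 2; C2: 1; C3: 3; C4: 2; C5: 1.
Total tree length = 9.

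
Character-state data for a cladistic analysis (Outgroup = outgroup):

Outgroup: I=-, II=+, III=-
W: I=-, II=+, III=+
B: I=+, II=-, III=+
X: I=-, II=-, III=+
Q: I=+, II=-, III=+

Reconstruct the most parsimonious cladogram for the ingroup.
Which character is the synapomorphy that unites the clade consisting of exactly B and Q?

I

Character polarity is set by the outgroup: the derived state is whichever differs from the outgroup's state, so for II the derived state is '-', and for the remaining characters it is '+'.
Only B and Q show the derived state '+' for I, supporting them as a clade.
Only B, Q, and X show the derived state '-' for II, supporting them as a clade.
III (derived state '+') is shared by all ingroup taxa — unites the whole ingroup.
Most parsimonious ingroup topology: (W,((B,Q),X)).
The clade {B, Q} is supported by I: its derived state '+' occurs in exactly those taxa and in no other taxon (including the outgroup).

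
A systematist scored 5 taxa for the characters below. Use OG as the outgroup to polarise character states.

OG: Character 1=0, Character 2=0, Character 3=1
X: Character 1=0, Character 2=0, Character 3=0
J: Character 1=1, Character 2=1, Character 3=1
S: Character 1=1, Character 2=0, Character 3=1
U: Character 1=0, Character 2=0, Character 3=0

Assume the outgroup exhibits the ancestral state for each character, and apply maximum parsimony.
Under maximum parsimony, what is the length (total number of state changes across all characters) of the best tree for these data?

Character polarity is set by the outgroup: the derived state is whichever differs from the outgroup's state, so for Character 3 the derived state is '0', and for the remaining characters it is '1'.
Only J and S show the derived state '1' for Character 1, supporting them as a clade.
Character 2 (derived state '1') is unique to J (autapomorphy; uninformative for grouping).
Only U and X show the derived state '0' for Character 3, supporting them as a clade.
Most parsimonious ingroup topology: ((X,U),(J,S)).
Changes per character on this tree: Character 1: 1; Character 2: 1; Character 3: 1.
Total = 3.

3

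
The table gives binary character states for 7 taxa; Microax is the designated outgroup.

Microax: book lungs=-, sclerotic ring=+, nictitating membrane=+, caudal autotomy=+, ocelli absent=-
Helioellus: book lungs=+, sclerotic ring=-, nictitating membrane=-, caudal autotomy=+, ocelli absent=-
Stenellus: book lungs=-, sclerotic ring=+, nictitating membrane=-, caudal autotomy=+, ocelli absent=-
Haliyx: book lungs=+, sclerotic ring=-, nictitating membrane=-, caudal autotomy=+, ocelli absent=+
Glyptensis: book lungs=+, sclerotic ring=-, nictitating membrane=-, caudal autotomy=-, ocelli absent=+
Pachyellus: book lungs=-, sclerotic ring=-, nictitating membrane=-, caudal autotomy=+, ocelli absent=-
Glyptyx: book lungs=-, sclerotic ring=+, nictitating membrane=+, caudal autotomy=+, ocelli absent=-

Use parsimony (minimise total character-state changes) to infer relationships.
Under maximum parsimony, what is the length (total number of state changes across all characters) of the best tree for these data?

Character polarity is set by the outgroup: the derived state is whichever differs from the outgroup's state, so for sclerotic ring, nictitating membrane, caudal autotomy the derived state is '-', and for the remaining characters it is '+'.
book lungs (derived state '+') is shared by Glyptensis, Haliyx, and Helioellus — a synapomorphy uniting that clade.
sclerotic ring (derived state '-') is shared by Glyptensis, Haliyx, Helioellus, and Pachyellus — a synapomorphy uniting that clade.
nictitating membrane (derived state '-') is shared by Glyptensis, Haliyx, Helioellus, Pachyellus, and Stenellus — a synapomorphy uniting that clade.
caudal autotomy (derived state '-') is unique to Glyptensis (autapomorphy; uninformative for grouping).
ocelli absent (derived state '+') is shared by Glyptensis and Haliyx — a synapomorphy uniting that clade.
Most parsimonious ingroup topology: ((((Helioellus,(Haliyx,Glyptensis)),Pachyellus),Stenellus),Glyptyx).
Changes per character on this tree: book lungs: 1; sclerotic ring: 1; nictitating membrane: 1; caudal autotomy: 1; ocelli absent: 1.
Total = 5.

5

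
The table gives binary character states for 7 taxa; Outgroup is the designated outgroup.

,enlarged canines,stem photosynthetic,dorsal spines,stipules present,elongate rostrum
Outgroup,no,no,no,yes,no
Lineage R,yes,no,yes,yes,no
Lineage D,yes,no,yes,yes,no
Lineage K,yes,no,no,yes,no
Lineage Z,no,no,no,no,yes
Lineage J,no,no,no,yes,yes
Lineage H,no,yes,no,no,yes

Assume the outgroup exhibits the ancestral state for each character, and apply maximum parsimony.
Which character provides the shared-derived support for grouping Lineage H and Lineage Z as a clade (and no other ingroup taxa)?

stipules present

Character polarity is set by the outgroup: the derived state is whichever differs from the outgroup's state, so for stipules present the derived state is 'no', and for the remaining characters it is 'yes'.
enlarged canines: derived state 'yes' in Lineage D, Lineage K, and Lineage R only — synapomorphy for {Lineage D, Lineage K, Lineage R}.
stem photosynthetic: derived state 'yes' in Lineage H only — an autapomorphy, so it tells us nothing about relationships among taxa.
dorsal spines (derived state 'yes') is shared by Lineage D and Lineage R — a synapomorphy uniting that clade.
Only Lineage H and Lineage Z show the derived state 'no' for stipules present, supporting them as a clade.
elongate rostrum: derived state 'yes' in Lineage H, Lineage J, and Lineage Z only — synapomorphy for {Lineage H, Lineage J, Lineage Z}.
Most parsimonious ingroup topology: (((Lineage R,Lineage D),Lineage K),((Lineage Z,Lineage H),Lineage J)).
The clade {Lineage H, Lineage Z} is supported by stipules present: its derived state 'no' occurs in exactly those taxa and in no other taxon (including the outgroup).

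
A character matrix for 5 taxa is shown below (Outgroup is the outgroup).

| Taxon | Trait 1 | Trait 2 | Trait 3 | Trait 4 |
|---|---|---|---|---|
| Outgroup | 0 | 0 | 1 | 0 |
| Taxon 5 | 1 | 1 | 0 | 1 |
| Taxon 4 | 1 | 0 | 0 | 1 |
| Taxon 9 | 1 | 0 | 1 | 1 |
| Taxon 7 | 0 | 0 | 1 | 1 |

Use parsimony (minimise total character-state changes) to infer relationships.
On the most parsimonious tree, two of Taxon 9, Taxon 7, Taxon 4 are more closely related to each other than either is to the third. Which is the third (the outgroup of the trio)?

Character polarity is set by the outgroup: the derived state is whichever differs from the outgroup's state, so for Trait 3 the derived state is '0', and for the remaining characters it is '1'.
Trait 1: derived state '1' in Taxon 4, Taxon 5, and Taxon 9 only — synapomorphy for {Taxon 4, Taxon 5, Taxon 9}.
Trait 2 (derived state '1') is unique to Taxon 5 (autapomorphy; uninformative for grouping).
Trait 3 (derived state '0') is shared by Taxon 4 and Taxon 5 — a synapomorphy uniting that clade.
All ingroup taxa share the derived state '1' for Trait 4; it defines the ingroup but does not resolve relationships within it.
Most parsimonious ingroup topology: (((Taxon 5,Taxon 4),Taxon 9),Taxon 7).
Taxon 4 and Taxon 9 share a more recent common ancestor with each other than either does with Taxon 7, so Taxon 7 is the least closely related of the three.

Taxon 7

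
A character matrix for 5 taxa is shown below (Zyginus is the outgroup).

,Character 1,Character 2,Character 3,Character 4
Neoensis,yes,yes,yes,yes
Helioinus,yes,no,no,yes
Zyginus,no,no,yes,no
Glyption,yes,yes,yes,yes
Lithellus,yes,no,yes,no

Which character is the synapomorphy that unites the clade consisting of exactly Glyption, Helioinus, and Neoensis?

Character polarity is set by the outgroup: the derived state is whichever differs from the outgroup's state, so for Character 3 the derived state is 'no', and for the remaining characters it is 'yes'.
Character 1 (derived state 'yes') is shared by all ingroup taxa — unites the whole ingroup.
Character 2: derived state 'yes' in Glyption and Neoensis only — synapomorphy for {Glyption, Neoensis}.
Character 3 (derived state 'no') is unique to Helioinus (autapomorphy; uninformative for grouping).
Only Glyption, Helioinus, and Neoensis show the derived state 'yes' for Character 4, supporting them as a clade.
Most parsimonious ingroup topology: ((Helioinus,(Glyption,Neoensis)),Lithellus).
The clade {Glyption, Helioinus, Neoensis} is supported by Character 4: its derived state 'yes' occurs in exactly those taxa and in no other taxon (including the outgroup).

Character 4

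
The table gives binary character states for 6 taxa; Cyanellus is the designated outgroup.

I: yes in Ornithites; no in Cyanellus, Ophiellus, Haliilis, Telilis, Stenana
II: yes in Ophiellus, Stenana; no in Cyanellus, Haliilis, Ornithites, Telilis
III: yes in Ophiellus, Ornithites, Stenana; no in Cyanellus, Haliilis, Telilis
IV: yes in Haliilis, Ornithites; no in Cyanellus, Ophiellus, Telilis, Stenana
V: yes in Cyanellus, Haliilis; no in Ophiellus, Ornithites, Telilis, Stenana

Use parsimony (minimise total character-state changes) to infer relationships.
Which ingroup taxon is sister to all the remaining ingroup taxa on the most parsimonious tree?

Haliilis

Character polarity is set by the outgroup: the derived state is whichever differs from the outgroup's state, so for V the derived state is 'no', and for the remaining characters it is 'yes'.
I: derived state 'yes' in Ornithites only — an autapomorphy, so it tells us nothing about relationships among taxa.
Only Ophiellus and Stenana show the derived state 'yes' for II, supporting them as a clade.
III: derived state 'yes' in Ophiellus, Ornithites, and Stenana only — synapomorphy for {Ophiellus, Ornithites, Stenana}.
IV (state 'yes') occurs in Haliilis and Ornithites but conflicts with the nesting implied by the other characters — most parsimoniously interpreted as homoplasy.
Only Ophiellus, Ornithites, Stenana, and Telilis show the derived state 'no' for V, supporting them as a clade.
Most parsimonious ingroup topology: ((((Ophiellus,Stenana),Ornithites),Telilis),Haliilis).
Haliilis is sister to the clade containing all other ingroup taxa, so it is the earliest-diverging (most basal) ingroup lineage.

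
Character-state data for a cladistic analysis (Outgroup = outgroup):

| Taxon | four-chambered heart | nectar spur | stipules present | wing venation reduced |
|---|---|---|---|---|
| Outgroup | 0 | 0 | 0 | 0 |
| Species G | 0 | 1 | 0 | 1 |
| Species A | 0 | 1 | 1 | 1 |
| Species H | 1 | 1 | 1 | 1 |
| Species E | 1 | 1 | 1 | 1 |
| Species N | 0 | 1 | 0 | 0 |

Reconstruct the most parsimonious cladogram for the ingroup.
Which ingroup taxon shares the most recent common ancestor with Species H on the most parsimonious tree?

The outgroup has state '0' for every character, so '1' is the derived state throughout.
Only Species E and Species H show the derived state '1' for four-chambered heart, supporting them as a clade.
All ingroup taxa share the derived state '1' for nectar spur; it defines the ingroup but does not resolve relationships within it.
stipules present: derived state '1' in Species A, Species E, and Species H only — synapomorphy for {Species A, Species E, Species H}.
wing venation reduced (derived state '1') is shared by Species A, Species E, Species G, and Species H — a synapomorphy uniting that clade.
Most parsimonious ingroup topology: ((Species G,(Species A,(Species H,Species E))),Species N).
Species H and Species E form a cherry on this tree, so they are sister taxa.

Species E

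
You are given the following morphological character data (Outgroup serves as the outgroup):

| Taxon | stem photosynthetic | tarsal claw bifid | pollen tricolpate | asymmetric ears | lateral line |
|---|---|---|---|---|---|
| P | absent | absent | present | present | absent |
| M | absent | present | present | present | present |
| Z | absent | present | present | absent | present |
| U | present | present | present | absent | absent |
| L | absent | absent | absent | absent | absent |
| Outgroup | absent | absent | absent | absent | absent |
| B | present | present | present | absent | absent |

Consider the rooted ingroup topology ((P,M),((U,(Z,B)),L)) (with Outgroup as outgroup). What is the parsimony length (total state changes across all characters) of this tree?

Map each character onto ((P,M),((U,(Z,B)),L)) (rooted by Outgroup) and count the minimum state changes it requires (Fitch parsimony):
stem photosynthetic: 2; tarsal claw bifid: 2; pollen tricolpate: 2; asymmetric ears: 1; lateral line: 2.
Total tree length = 9.

9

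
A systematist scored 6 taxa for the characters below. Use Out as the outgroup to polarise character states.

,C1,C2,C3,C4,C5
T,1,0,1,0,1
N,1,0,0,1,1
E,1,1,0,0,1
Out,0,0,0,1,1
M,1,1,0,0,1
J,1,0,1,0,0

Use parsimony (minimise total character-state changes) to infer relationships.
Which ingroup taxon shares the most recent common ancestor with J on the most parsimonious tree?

T

Character polarity is set by the outgroup: the derived state is whichever differs from the outgroup's state, so for C4, C5 the derived state is '0', and for the remaining characters it is '1'.
All ingroup taxa share the derived state '1' for C1; it defines the ingroup but does not resolve relationships within it.
C2 (derived state '1') is shared by E and M — a synapomorphy uniting that clade.
C3 (derived state '1') is shared by J and T — a synapomorphy uniting that clade.
C4 (derived state '0') is shared by E, J, M, and T — a synapomorphy uniting that clade.
C5: derived state '0' in J only — an autapomorphy, so it tells us nothing about relationships among taxa.
Most parsimonious ingroup topology: (((T,J),(M,E)),N).
J and T form a cherry on this tree, so they are sister taxa.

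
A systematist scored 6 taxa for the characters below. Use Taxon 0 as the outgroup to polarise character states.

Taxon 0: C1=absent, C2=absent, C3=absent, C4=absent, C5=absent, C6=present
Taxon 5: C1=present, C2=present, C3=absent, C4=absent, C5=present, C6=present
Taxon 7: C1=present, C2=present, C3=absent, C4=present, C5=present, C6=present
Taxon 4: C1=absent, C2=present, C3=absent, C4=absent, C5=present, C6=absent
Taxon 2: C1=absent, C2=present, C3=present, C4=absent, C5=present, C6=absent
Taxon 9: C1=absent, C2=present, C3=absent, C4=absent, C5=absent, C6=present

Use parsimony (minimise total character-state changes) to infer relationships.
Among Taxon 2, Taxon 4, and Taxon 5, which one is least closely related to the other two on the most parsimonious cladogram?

Character polarity is set by the outgroup: the derived state is whichever differs from the outgroup's state, so for C6 the derived state is 'absent', and for the remaining characters it is 'present'.
Only Taxon 5 and Taxon 7 show the derived state 'present' for C1, supporting them as a clade.
All ingroup taxa share the derived state 'present' for C2; it defines the ingroup but does not resolve relationships within it.
C3: derived state 'present' in Taxon 2 only — an autapomorphy, so it tells us nothing about relationships among taxa.
C4 (derived state 'present') is unique to Taxon 7 (autapomorphy; uninformative for grouping).
C5: derived state 'present' in Taxon 2, Taxon 4, Taxon 5, and Taxon 7 only — synapomorphy for {Taxon 2, Taxon 4, Taxon 5, Taxon 7}.
C6 (derived state 'absent') is shared by Taxon 2 and Taxon 4 — a synapomorphy uniting that clade.
Most parsimonious ingroup topology: (((Taxon 5,Taxon 7),(Taxon 4,Taxon 2)),Taxon 9).
Taxon 4 and Taxon 2 share a more recent common ancestor with each other than either does with Taxon 5, so Taxon 5 is the least closely related of the three.

Taxon 5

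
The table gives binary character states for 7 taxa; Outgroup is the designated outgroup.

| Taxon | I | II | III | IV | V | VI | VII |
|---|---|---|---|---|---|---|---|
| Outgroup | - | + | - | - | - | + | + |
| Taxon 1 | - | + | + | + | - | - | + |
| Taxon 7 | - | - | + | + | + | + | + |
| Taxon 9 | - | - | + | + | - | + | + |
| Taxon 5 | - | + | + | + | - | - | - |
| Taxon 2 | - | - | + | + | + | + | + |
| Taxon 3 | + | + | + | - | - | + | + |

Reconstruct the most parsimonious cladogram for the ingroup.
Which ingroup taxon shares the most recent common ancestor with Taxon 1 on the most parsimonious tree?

Taxon 5

Character polarity is set by the outgroup: the derived state is whichever differs from the outgroup's state, so for II, VI, VII the derived state is '-', and for the remaining characters it is '+'.
I: derived state '+' in Taxon 3 only — an autapomorphy, so it tells us nothing about relationships among taxa.
Only Taxon 2, Taxon 7, and Taxon 9 show the derived state '-' for II, supporting them as a clade.
III (derived state '+') is shared by all ingroup taxa — unites the whole ingroup.
IV (derived state '+') is shared by Taxon 1, Taxon 2, Taxon 5, Taxon 7, and Taxon 9 — a synapomorphy uniting that clade.
V (derived state '+') is shared by Taxon 2 and Taxon 7 — a synapomorphy uniting that clade.
VI (derived state '-') is shared by Taxon 1 and Taxon 5 — a synapomorphy uniting that clade.
VII (derived state '-') is unique to Taxon 5 (autapomorphy; uninformative for grouping).
Most parsimonious ingroup topology: (((Taxon 1,Taxon 5),((Taxon 7,Taxon 2),Taxon 9)),Taxon 3).
Taxon 1 and Taxon 5 form a cherry on this tree, so they are sister taxa.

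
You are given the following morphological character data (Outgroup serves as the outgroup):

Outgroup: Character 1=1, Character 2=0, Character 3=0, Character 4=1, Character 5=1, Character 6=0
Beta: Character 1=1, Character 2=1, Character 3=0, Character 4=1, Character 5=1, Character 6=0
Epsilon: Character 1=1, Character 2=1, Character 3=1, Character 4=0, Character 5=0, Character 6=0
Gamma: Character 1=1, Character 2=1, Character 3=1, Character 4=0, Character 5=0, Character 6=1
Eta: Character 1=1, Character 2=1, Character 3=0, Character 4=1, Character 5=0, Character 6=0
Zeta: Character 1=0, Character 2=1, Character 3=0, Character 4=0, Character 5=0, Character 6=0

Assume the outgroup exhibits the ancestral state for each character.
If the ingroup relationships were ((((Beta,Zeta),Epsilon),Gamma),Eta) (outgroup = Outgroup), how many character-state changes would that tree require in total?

9

Map each character onto ((((Beta,Zeta),Epsilon),Gamma),Eta) (rooted by Outgroup) and count the minimum state changes it requires (Fitch parsimony):
Character 1: 1; Character 2: 1; Character 3: 2; Character 4: 2; Character 5: 2; Character 6: 1.
Total tree length = 9.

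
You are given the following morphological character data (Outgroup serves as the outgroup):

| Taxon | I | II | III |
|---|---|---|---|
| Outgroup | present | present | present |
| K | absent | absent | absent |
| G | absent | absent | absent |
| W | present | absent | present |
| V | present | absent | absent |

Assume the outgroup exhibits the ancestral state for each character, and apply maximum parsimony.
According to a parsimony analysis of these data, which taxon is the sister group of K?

The outgroup has state 'present' for every character, so 'absent' is the derived state throughout.
I: derived state 'absent' in G and K only — synapomorphy for {G, K}.
All ingroup taxa share the derived state 'absent' for II; it defines the ingroup but does not resolve relationships within it.
III: derived state 'absent' in G, K, and V only — synapomorphy for {G, K, V}.
Most parsimonious ingroup topology: (((K,G),V),W).
K and G form a cherry on this tree, so they are sister taxa.

G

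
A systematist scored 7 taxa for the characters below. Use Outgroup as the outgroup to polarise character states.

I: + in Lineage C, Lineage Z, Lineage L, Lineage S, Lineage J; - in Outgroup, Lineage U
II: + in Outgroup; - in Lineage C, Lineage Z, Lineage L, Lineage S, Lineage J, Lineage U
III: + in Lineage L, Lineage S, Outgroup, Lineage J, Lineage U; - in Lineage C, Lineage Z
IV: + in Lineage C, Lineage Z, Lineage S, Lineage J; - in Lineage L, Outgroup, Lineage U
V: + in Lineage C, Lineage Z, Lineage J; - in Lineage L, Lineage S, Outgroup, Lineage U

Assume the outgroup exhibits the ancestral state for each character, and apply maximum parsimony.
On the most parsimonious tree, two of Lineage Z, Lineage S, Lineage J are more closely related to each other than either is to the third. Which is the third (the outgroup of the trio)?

Character polarity is set by the outgroup: the derived state is whichever differs from the outgroup's state, so for II, III the derived state is '-', and for the remaining characters it is '+'.
Only Lineage C, Lineage J, Lineage L, Lineage S, and Lineage Z show the derived state '+' for I, supporting them as a clade.
II (derived state '-') is shared by all ingroup taxa — unites the whole ingroup.
III (derived state '-') is shared by Lineage C and Lineage Z — a synapomorphy uniting that clade.
Only Lineage C, Lineage J, Lineage S, and Lineage Z show the derived state '+' for IV, supporting them as a clade.
V (derived state '+') is shared by Lineage C, Lineage J, and Lineage Z — a synapomorphy uniting that clade.
Most parsimonious ingroup topology: (Lineage U,((((Lineage C,Lineage Z),Lineage J),Lineage S),Lineage L)).
Lineage J and Lineage Z share a more recent common ancestor with each other than either does with Lineage S, so Lineage S is the least closely related of the three.

Lineage S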